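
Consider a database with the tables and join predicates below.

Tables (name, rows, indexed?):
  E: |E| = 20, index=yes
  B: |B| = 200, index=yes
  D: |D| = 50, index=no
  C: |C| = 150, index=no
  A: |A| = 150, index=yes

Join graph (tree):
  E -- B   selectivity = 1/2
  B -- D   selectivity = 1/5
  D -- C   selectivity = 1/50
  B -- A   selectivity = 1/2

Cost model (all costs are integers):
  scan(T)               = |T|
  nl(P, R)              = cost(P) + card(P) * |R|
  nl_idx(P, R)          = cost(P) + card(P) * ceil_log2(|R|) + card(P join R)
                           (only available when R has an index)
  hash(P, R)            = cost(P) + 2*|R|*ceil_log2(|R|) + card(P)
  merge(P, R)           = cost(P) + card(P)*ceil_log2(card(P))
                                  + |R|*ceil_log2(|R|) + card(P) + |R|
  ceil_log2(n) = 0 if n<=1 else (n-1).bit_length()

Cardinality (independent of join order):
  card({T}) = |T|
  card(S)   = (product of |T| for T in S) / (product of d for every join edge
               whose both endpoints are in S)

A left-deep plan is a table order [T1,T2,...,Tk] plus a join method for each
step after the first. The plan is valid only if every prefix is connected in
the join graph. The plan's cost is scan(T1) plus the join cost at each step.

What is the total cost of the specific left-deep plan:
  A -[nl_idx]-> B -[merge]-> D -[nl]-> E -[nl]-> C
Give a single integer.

228241700

step 1: scan A: cost=150, card=150
step 2: join B via nl_idx
    card(P join B) = 150*200/(2) = 15000
    cost = 150 + 150*8 + 15000 = 16350
step 3: join D via merge
    card(P join D) = 15000*50/(5) = 150000
    cost = 16350 + 15000*14 + 50*6 + 15000 + 50 = 241700
step 4: join E via nl
    card(P join E) = 150000*20/(2) = 1500000
    cost = 241700 + 150000*20 = 3241700
step 5: join C via nl
    card(P join C) = 1500000*150/(50) = 4500000
    cost = 3241700 + 1500000*150 = 228241700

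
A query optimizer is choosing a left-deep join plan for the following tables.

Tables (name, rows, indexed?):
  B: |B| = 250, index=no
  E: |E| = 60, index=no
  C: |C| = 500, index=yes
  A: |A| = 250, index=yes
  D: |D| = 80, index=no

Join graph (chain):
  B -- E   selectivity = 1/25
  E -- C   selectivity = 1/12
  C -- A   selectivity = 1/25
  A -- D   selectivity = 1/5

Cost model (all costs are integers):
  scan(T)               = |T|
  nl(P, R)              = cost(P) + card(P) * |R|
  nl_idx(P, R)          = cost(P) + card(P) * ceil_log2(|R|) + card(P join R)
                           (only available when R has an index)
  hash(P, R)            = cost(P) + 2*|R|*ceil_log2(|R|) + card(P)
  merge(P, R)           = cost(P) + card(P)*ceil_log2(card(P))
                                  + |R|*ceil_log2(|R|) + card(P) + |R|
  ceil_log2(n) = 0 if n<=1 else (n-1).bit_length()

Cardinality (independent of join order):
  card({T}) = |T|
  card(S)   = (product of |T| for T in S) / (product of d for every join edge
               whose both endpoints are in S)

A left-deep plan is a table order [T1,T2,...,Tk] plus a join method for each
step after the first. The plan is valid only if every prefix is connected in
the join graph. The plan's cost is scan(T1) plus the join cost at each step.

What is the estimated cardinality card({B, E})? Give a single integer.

Tables in S: B(250), E(60)
Edges inside S: B-E(d=25)
numerator = 250 * 60 = 15000
denominator = 25 = 25
card(S) = 15000 / 25 = 600

600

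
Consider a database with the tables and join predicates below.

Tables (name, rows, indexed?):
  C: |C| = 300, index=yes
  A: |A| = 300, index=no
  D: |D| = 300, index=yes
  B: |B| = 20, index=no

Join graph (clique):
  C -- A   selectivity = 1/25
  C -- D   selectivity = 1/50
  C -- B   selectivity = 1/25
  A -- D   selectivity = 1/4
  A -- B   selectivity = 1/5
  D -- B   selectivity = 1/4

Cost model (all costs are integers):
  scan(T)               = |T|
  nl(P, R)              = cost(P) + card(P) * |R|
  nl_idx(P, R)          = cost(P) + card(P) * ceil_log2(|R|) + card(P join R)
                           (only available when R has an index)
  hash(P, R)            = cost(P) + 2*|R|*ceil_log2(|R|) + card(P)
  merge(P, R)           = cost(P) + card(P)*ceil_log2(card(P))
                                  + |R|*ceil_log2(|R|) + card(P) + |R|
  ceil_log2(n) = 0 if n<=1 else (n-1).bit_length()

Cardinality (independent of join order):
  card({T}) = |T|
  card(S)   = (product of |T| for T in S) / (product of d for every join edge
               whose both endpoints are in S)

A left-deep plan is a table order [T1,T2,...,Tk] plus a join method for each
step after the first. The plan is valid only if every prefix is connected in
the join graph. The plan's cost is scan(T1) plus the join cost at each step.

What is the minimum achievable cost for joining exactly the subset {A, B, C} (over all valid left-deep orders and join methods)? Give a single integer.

Selinger DP over subsets of {A,B,C}:
  {C}: scan cost=300, card=300
  {A}: scan cost=300, card=300
  {B}: scan cost=20, card=20
  {AC}: card=3600; try (C,hash)→6000, (A,hash)→6000, (C,merge)→6300, (A,merge)→6300, (C,nl_idx)→6600, (C,nl)→90300 …(+1); best=6000 via (C,hash)
  {BC}: card=240; try (C,nl_idx)→440, (B,hash)→800, (C,merge)→3140, (B,merge)→3420, (C,hash)→5440, (C,nl)→6020 …(+1); best=440 via (C,nl_idx)
  {AB}: card=1200; try (B,hash)→800, (A,merge)→3140, (B,merge)→3420, (A,hash)→5440, (A,nl)→6020, (B,nl)→6300; best=800 via (B,hash)
  {ABC}: card=576; try (A,merge)→5600, (A,hash)→6080, (C,hash)→7400, (B,hash)→9800, (C,nl_idx)→12176, (C,merge)→18200 …(+4); best=5600 via (A,merge)

5600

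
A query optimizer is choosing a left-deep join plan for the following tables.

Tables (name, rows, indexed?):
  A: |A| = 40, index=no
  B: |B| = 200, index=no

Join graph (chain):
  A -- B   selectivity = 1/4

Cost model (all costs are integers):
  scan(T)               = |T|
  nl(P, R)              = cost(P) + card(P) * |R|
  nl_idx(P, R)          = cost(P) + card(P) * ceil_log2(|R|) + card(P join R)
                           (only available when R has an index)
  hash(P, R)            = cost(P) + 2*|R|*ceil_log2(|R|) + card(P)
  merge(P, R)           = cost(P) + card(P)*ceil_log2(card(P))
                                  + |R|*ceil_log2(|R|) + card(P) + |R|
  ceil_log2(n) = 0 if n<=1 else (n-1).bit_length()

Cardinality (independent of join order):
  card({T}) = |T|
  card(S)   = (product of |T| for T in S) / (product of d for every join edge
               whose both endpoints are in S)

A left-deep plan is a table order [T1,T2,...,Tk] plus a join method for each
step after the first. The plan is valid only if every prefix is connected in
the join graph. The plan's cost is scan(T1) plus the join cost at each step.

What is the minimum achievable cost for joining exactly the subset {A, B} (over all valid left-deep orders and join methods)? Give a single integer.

Selinger DP over subsets of {A,B}:
  {A}: scan cost=40, card=40
  {B}: scan cost=200, card=200
  {AB}: card=2000; try (A,hash)→880, (B,merge)→2120, (A,merge)→2280, (B,hash)→3280, (B,nl)→8040, (A,nl)→8200; best=880 via (A,hash)

880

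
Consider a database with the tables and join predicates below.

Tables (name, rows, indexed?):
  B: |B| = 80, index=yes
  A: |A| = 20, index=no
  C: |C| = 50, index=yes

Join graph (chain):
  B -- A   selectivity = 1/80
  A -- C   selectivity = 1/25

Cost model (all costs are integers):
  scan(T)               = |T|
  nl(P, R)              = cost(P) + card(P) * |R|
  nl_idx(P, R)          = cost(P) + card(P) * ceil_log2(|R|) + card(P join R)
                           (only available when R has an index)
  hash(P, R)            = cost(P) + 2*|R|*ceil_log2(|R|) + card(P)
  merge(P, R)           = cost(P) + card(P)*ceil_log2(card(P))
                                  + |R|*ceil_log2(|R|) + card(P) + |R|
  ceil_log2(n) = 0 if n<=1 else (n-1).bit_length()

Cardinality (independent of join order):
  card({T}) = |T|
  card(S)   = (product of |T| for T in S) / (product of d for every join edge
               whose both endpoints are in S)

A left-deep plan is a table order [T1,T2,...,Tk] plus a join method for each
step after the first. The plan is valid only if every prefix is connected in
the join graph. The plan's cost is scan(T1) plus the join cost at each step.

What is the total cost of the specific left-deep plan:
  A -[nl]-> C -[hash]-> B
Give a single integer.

2180

step 1: scan A: cost=20, card=20
step 2: join C via nl
    card(P join C) = 20*50/(25) = 40
    cost = 20 + 20*50 = 1020
step 3: join B via hash
    card(P join B) = 40*80/(80) = 40
    cost = 1020 + 2*80*7 + 40 = 2180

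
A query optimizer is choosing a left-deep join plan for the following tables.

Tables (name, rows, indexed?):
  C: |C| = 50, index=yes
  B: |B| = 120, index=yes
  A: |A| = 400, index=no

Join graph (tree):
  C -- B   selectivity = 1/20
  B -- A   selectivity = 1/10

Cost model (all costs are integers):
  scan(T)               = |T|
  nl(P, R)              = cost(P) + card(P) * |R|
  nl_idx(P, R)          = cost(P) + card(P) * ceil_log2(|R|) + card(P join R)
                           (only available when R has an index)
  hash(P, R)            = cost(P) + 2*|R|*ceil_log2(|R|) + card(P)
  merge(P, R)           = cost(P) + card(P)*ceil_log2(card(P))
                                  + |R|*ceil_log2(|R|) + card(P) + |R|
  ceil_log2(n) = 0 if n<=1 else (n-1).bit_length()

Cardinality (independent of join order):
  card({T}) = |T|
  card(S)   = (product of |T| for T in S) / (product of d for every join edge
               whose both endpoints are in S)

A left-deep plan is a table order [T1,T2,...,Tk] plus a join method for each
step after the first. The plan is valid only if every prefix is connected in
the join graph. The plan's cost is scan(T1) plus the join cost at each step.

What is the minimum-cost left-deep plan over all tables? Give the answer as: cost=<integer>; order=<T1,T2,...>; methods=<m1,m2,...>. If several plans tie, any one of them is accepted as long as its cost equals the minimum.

cost=7700; order=C,B,A; methods=nl_idx,merge

Selinger DP (subsets sized 1..n):
  {C}: scan cost=50, card=50
  {B}: scan cost=120, card=120
  {A}: scan cost=400, card=400
  {BC}: card=300; try (B,nl_idx)→700, (C,hash)→840, (C,nl_idx)→1140, (B,merge)→1360, (C,merge)→1430, (B,hash)→1780 …(+2); best=700 via (B,nl_idx)
  {AB}: card=4800; try (B,hash)→2480, (A,merge)→5080, (B,merge)→5360, (A,hash)→7440, (B,nl_idx)→8000, (A,nl)→48120 …(+1); best=2480 via (B,hash)
  {ABC}: card=12000; try (A,merge)→7700, (C,hash)→7880, (A,hash)→8200, (C,nl_idx)→43280, (C,merge)→70030, (A,nl)→120700 …(+1); best=7700 via (A,merge)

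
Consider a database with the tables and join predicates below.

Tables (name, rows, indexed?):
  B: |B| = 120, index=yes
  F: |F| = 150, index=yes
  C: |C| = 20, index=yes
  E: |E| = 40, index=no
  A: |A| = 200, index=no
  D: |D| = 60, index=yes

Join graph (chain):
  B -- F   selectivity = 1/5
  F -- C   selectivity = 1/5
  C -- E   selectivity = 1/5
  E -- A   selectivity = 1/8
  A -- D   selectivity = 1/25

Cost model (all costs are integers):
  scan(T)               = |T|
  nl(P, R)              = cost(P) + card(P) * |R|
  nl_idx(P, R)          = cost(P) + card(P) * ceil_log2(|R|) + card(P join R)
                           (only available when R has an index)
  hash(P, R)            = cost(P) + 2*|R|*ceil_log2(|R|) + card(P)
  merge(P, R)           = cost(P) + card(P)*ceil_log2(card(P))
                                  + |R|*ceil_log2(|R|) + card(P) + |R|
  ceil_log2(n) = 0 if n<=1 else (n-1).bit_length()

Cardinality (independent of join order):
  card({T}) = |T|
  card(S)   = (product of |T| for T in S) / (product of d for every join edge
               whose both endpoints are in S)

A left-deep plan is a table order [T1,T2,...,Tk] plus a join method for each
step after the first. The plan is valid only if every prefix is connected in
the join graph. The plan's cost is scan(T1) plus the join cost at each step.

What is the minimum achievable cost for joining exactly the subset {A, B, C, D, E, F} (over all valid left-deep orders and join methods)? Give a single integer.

306360

Selinger DP over subsets of {A,B,C,D,E,F}:
  {B}: scan cost=120, card=120
  {F}: scan cost=150, card=150
  {C}: scan cost=20, card=20
  {E}: scan cost=40, card=40
  {A}: scan cost=200, card=200
  {D}: scan cost=60, card=60
  {BF}: card=3600; try (B,hash)→1980, (F,merge)→2430, (B,merge)→2460, (F,hash)→2640, (F,nl_idx)→4680, (B,nl_idx)→4800 …(+2); best=1980 via (B,hash)
  {CF}: card=600; try (C,hash)→500, (F,nl_idx)→780, (F,merge)→1490, (C,nl_idx)→1500, (C,merge)→1620, (F,hash)→2440 …(+2); best=500 via (C,hash)
  {CE}: card=160; try (C,hash)→280, (C,nl_idx)→400, (E,merge)→420, (C,merge)→440, (E,hash)→520, (E,nl)→820 …(+1); best=280 via (C,hash)
  {AE}: card=1000; try (E,hash)→880, (A,merge)→2120, (E,merge)→2280, (A,hash)→3280, (A,nl)→8040, (E,nl)→8200; best=880 via (E,hash)
  {AD}: card=480; try (D,hash)→1120, (D,nl_idx)→1880, (A,merge)→2280, (D,merge)→2420, (A,hash)→3320, (A,nl)→12060 …(+1); best=1120 via (D,hash)
  {BCF}: card=14400; try (B,hash)→2780, (C,hash)→5780, (B,merge)→8060, (B,nl_idx)→19100, (C,nl_idx)→34380, (C,merge)→48900 …(+2); best=2780 via (B,hash)
  {CEF}: card=4800; try (E,hash)→1580, (F,hash)→2840, (F,merge)→3070, (F,nl_idx)→6360, (E,merge)→7380, (F,nl)→24280 …(+1); best=1580 via (E,hash)
  {ACE}: card=4000; try (C,hash)→2080, (A,merge)→3520, (A,hash)→3640, (C,nl_idx)→9880, (C,merge)→12000, (C,nl)→20880 …(+1); best=2080 via (C,hash)
  {ADE}: card=2400; try (E,hash)→2080, (D,hash)→2600, (E,merge)→6200, (D,nl_idx)→9280, (D,merge)→12300, (E,nl)→20320 …(+1); best=2080 via (E,hash)
  {BCEF}: card=115200; try (B,hash)→8060, (E,hash)→17660, (B,merge)→69740, (B,nl_idx)→150380, (E,merge)→219060, (B,nl)→577580 …(+1); best=8060 via (B,hash)
  {ACEF}: card=120000; try (F,hash)→8480, (A,hash)→9580, (F,merge)→55430, (A,merge)→70580, (F,nl_idx)→154080, (F,nl)→602080 …(+1); best=8480 via (F,hash)
  {ACDE}: card=9600; try (C,hash)→4680, (D,hash)→6800, (C,nl_idx)→23680, (C,merge)→33400, (D,nl_idx)→35680, (C,nl)→50080 …(+2); best=4680 via (C,hash)
  {ABCEF}: card=2880000; try (A,hash)→126460, (B,hash)→130160, (A,merge)→2083460, (B,merge)→2169440, (B,nl_idx)→3728480, (B,nl)→14408480 …(+1); best=126460 via (A,hash)
  {ACDEF}: card=288000; try (F,hash)→16680, (D,hash)→129200, (F,merge)→150030, (F,nl_idx)→369480, (D,nl_idx)→1016480, (F,nl)→1444680 …(+2); best=16680 via (F,hash)
  {ABCDEF}: card=6912000; try (B,hash)→306360, (D,hash)→3007180, (B,merge)→5777640, (B,nl_idx)→8944680, (D,nl_idx)→24318460, (B,nl)→34576680 …(+2); best=306360 via (B,hash)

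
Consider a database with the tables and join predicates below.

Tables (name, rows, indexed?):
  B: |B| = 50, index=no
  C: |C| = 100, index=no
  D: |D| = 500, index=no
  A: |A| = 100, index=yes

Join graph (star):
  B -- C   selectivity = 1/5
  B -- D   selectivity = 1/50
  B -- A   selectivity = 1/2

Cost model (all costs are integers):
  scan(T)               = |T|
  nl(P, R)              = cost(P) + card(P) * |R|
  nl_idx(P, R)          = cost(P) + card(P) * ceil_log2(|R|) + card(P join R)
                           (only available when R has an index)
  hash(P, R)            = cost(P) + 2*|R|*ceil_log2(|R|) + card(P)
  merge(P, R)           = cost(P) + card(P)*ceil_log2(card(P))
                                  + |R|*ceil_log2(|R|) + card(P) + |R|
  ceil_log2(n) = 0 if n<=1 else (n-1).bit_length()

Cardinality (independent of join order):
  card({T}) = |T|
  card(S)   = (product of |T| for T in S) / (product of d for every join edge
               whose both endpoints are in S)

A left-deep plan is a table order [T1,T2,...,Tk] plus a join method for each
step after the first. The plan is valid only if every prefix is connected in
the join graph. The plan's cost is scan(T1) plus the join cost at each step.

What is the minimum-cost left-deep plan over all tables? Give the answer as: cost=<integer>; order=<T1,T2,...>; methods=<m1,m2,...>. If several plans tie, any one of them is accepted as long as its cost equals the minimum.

Selinger DP (subsets sized 1..n):
  {B}: scan cost=50, card=50
  {C}: scan cost=100, card=100
  {D}: scan cost=500, card=500
  {A}: scan cost=100, card=100
  {BC}: card=1000; try (B,hash)→800, (C,merge)→1200, (B,merge)→1250, (C,hash)→1500, (C,nl)→5050, (B,nl)→5100; best=800 via (B,hash)
  {BD}: card=500; try (B,hash)→1600, (D,merge)→5400, (B,merge)→5850, (D,hash)→9100, (D,nl)→25050, (B,nl)→25500; best=1600 via (B,hash)
  {AB}: card=2500; try (B,hash)→800, (A,merge)→1200, (B,merge)→1250, (A,hash)→1500, (A,nl_idx)→2900, (A,nl)→5050 …(+1); best=800 via (B,hash)
  {BCD}: card=10000; try (C,hash)→3500, (C,merge)→7400, (D,hash)→10800, (D,merge)→16800, (C,nl)→51600, (D,nl)→500800; best=3500 via (C,hash)
  {ABC}: card=50000; try (A,hash)→3200, (C,hash)→4700, (A,merge)→12600, (C,merge)→34100, (A,nl_idx)→57800, (A,nl)→100800 …(+1); best=3200 via (A,hash)
  {ABD}: card=25000; try (A,hash)→3500, (A,merge)→7400, (D,hash)→12300, (A,nl_idx)→30100, (D,merge)→38300, (A,nl)→51600 …(+1); best=3500 via (A,hash)
  {ABCD}: card=500000; try (A,hash)→14900, (C,hash)→29900, (D,hash)→62200, (A,merge)→154300, (C,merge)→404300, (A,nl_idx)→573500 …(+4); best=14900 via (A,hash)

cost=14900; order=D,B,C,A; methods=hash,hash,hash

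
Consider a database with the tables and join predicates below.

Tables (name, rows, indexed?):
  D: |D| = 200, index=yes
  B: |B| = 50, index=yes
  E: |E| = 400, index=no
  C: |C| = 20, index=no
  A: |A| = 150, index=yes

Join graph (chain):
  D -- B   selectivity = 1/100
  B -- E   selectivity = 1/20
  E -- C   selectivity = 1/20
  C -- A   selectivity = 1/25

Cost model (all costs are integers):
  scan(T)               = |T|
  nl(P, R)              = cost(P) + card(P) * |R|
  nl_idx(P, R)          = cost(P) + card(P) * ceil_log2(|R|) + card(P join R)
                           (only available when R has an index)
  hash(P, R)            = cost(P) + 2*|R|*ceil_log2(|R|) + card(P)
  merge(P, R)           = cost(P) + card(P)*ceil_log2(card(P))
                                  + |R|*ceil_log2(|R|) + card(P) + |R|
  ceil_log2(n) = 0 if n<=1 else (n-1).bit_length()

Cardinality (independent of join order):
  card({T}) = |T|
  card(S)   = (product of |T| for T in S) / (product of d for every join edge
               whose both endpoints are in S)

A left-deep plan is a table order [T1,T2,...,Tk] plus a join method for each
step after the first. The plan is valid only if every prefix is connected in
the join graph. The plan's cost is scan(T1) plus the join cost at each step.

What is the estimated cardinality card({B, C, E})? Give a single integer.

Tables in S: B(50), C(20), E(400)
Edges inside S: B-E(d=20), E-C(d=20)
numerator = 50 * 20 * 400 = 400000
denominator = 20 * 20 = 400
card(S) = 400000 / 400 = 1000

1000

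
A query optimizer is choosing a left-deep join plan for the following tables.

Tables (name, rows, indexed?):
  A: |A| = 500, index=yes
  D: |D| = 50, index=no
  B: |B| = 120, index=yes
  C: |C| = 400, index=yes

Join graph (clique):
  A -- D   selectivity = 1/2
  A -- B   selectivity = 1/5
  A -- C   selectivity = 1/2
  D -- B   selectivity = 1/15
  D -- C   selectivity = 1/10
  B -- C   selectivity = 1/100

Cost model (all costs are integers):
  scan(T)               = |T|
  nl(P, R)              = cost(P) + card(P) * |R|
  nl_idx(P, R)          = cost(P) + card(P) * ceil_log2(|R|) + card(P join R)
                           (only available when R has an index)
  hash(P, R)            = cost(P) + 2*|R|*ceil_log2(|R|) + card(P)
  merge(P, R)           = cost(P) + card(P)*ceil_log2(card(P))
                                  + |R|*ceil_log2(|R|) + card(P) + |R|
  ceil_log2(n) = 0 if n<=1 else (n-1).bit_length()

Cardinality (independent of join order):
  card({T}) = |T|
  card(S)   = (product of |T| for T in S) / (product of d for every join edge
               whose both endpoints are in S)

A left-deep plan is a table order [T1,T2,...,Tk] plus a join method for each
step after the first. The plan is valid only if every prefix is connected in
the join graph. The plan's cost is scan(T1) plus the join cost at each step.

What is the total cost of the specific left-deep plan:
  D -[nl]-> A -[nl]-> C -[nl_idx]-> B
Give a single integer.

6779050

step 1: scan D: cost=50, card=50
step 2: join A via nl
    card(P join A) = 50*500/(2) = 12500
    cost = 50 + 50*500 = 25050
step 3: join C via nl
    card(P join C) = 12500*400/(2*10) = 250000
    cost = 25050 + 12500*400 = 5025050
step 4: join B via nl_idx
    card(P join B) = 250000*120/(5*15*100) = 4000
    cost = 5025050 + 250000*7 + 4000 = 6779050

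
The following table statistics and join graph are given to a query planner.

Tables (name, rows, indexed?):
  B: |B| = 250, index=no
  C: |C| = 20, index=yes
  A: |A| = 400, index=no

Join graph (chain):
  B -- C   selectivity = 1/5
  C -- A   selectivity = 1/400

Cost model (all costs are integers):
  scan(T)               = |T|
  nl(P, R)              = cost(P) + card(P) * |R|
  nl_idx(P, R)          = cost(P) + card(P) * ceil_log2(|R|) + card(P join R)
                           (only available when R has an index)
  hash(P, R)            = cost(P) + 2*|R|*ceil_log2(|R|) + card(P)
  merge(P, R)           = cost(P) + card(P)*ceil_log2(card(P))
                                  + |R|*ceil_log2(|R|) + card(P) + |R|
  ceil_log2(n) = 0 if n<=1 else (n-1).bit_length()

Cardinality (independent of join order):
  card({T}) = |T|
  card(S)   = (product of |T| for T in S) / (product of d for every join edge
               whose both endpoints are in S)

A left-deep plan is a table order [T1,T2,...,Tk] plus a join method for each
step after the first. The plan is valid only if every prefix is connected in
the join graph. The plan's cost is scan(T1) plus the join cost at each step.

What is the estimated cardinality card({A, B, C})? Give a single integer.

Tables in S: A(400), B(250), C(20)
Edges inside S: B-C(d=5), C-A(d=400)
numerator = 400 * 250 * 20 = 2000000
denominator = 5 * 400 = 2000
card(S) = 2000000 / 2000 = 1000

1000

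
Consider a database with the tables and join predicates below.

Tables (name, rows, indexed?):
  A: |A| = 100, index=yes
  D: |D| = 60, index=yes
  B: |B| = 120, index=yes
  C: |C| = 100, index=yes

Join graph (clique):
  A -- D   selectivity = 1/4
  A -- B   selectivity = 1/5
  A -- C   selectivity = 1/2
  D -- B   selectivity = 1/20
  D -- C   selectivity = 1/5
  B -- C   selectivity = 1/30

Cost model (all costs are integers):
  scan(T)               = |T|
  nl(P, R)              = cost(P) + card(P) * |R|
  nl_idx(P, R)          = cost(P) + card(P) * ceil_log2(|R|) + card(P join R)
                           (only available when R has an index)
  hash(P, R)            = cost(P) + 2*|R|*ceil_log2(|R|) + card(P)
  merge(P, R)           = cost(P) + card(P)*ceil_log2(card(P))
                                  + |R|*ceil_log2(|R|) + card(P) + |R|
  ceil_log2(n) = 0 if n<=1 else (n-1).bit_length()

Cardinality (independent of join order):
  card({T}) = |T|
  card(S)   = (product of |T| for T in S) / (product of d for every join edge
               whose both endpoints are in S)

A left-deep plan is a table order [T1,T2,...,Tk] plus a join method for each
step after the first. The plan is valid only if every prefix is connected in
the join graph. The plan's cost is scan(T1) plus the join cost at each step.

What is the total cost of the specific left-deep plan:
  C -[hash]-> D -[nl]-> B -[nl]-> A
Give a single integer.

168920

step 1: scan C: cost=100, card=100
step 2: join D via hash
    card(P join D) = 100*60/(5) = 1200
    cost = 100 + 2*60*6 + 100 = 920
step 3: join B via nl
    card(P join B) = 1200*120/(20*30) = 240
    cost = 920 + 1200*120 = 144920
step 4: join A via nl
    card(P join A) = 240*100/(4*5*2) = 600
    cost = 144920 + 240*100 = 168920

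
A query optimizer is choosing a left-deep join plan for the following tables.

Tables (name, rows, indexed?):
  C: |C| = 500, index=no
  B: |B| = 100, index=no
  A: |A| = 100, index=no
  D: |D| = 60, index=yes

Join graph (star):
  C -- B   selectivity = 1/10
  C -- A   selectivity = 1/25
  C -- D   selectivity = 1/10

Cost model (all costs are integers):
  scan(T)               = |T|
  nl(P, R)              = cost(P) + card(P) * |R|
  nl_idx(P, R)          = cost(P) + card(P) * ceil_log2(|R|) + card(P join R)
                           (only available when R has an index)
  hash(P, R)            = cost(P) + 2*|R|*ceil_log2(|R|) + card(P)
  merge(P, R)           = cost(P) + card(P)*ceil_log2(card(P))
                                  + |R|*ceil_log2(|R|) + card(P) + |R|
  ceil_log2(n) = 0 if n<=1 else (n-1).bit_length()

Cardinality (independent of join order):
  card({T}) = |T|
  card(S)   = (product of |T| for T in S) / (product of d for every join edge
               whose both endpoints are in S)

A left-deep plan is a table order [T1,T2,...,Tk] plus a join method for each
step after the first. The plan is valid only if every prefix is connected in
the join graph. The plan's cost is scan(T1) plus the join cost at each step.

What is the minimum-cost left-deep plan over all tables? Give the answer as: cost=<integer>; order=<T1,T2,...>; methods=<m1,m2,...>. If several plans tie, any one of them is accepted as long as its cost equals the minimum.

cost=18520; order=C,A,D,B; methods=hash,hash,hash

Selinger DP (subsets sized 1..n):
  {C}: scan cost=500, card=500
  {B}: scan cost=100, card=100
  {A}: scan cost=100, card=100
  {D}: scan cost=60, card=60
  {BC}: card=5000; try (B,hash)→2400, (C,merge)→5900, (B,merge)→6300, (C,hash)→9200, (C,nl)→50100, (B,nl)→50500; best=2400 via (B,hash)
  {AC}: card=2000; try (A,hash)→2400, (C,merge)→5900, (A,merge)→6300, (C,hash)→9200, (C,nl)→50100, (A,nl)→50500; best=2400 via (A,hash)
  {CD}: card=3000; try (D,hash)→1720, (C,merge)→5480, (D,merge)→5920, (D,nl_idx)→6500, (C,hash)→9120, (C,nl)→30060 …(+1); best=1720 via (D,hash)
  {ABC}: card=20000; try (B,hash)→5800, (A,hash)→8800, (B,merge)→27200, (A,merge)→73200, (B,nl)→202400, (A,nl)→502400; best=5800 via (B,hash)
  {BCD}: card=30000; try (B,hash)→6120, (D,hash)→8120, (B,merge)→41520, (D,nl_idx)→62400, (D,merge)→72820, (B,nl)→301720 …(+1); best=6120 via (B,hash)
  {ACD}: card=12000; try (D,hash)→5120, (A,hash)→6120, (D,nl_idx)→26400, (D,merge)→26820, (A,merge)→41520, (D,nl)→122400 …(+1); best=5120 via (D,hash)
  {ABCD}: card=120000; try (B,hash)→18520, (D,hash)→26520, (A,hash)→37520, (B,merge)→185920, (D,nl_idx)→245800, (D,merge)→326220 …(+4); best=18520 via (B,hash)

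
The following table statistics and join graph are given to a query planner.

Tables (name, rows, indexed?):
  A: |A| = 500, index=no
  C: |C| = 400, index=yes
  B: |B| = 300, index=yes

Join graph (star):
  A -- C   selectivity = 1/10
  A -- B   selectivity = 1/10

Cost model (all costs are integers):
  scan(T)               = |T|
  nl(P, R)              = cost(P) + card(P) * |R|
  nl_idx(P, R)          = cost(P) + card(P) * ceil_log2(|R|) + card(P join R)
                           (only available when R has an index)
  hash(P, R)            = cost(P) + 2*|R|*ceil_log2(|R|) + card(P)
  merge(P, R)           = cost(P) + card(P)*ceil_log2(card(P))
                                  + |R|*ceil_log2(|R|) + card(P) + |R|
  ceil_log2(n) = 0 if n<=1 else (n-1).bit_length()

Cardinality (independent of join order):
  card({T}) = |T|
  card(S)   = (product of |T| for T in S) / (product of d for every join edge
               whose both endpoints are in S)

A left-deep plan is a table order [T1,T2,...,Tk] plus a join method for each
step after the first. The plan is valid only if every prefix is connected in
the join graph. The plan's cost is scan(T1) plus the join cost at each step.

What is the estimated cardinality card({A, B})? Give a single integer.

Tables in S: A(500), B(300)
Edges inside S: A-B(d=10)
numerator = 500 * 300 = 150000
denominator = 10 = 10
card(S) = 150000 / 10 = 15000

15000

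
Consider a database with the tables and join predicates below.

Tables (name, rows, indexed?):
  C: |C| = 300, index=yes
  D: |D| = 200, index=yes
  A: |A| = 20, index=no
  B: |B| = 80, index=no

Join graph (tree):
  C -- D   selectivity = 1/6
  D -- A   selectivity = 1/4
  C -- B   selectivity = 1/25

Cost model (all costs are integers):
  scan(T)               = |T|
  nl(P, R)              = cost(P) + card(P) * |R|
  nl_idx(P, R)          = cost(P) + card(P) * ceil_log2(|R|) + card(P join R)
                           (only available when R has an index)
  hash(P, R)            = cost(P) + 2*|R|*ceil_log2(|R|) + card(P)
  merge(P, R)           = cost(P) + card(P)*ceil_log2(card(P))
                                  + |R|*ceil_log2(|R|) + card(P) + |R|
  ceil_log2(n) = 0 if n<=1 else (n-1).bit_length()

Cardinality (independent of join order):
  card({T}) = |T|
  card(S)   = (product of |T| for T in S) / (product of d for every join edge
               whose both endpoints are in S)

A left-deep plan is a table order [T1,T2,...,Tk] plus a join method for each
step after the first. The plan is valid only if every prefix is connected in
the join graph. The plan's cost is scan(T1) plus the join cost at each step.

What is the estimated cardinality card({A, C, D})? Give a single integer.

50000

Tables in S: A(20), C(300), D(200)
Edges inside S: C-D(d=6), D-A(d=4)
numerator = 20 * 300 * 200 = 1200000
denominator = 6 * 4 = 24
card(S) = 1200000 / 24 = 50000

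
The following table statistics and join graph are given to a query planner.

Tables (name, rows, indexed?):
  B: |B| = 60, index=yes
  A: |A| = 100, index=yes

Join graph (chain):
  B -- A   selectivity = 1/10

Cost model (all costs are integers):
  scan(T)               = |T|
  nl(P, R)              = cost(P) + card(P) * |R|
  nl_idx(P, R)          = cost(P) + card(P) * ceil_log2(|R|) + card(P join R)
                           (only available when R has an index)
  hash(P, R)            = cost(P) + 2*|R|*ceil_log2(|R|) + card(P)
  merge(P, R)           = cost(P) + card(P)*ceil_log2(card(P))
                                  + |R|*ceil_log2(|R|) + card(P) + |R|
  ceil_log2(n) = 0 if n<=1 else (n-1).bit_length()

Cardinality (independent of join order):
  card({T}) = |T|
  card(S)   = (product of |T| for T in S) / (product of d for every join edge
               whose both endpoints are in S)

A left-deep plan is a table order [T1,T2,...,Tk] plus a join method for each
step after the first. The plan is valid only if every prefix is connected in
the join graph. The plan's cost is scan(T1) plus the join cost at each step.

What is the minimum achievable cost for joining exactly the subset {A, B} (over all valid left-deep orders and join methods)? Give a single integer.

Selinger DP over subsets of {A,B}:
  {B}: scan cost=60, card=60
  {A}: scan cost=100, card=100
  {AB}: card=600; try (B,hash)→920, (A,nl_idx)→1080, (A,merge)→1280, (B,nl_idx)→1300, (B,merge)→1320, (A,hash)→1520 …(+2); best=920 via (B,hash)

920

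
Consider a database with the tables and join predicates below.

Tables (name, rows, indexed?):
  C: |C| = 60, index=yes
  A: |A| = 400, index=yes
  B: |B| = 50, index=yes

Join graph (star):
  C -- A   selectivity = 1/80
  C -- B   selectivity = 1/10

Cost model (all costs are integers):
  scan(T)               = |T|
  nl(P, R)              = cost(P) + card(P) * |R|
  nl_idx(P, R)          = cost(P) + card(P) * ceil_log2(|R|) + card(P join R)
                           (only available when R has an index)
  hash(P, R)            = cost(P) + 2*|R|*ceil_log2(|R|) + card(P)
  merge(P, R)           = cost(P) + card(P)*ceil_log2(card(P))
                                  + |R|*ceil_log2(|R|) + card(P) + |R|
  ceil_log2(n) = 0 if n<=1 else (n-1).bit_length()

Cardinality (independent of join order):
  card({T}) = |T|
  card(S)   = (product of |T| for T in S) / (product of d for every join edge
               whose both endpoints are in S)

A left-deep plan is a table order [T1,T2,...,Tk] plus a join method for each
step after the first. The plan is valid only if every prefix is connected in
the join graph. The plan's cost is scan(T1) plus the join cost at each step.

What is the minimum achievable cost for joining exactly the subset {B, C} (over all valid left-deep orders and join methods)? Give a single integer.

650

Selinger DP over subsets of {B,C}:
  {C}: scan cost=60, card=60
  {B}: scan cost=50, card=50
  {BC}: card=300; try (C,nl_idx)→650, (B,hash)→720, (B,nl_idx)→720, (C,hash)→820, (C,merge)→820, (B,merge)→830 …(+2); best=650 via (C,nl_idx)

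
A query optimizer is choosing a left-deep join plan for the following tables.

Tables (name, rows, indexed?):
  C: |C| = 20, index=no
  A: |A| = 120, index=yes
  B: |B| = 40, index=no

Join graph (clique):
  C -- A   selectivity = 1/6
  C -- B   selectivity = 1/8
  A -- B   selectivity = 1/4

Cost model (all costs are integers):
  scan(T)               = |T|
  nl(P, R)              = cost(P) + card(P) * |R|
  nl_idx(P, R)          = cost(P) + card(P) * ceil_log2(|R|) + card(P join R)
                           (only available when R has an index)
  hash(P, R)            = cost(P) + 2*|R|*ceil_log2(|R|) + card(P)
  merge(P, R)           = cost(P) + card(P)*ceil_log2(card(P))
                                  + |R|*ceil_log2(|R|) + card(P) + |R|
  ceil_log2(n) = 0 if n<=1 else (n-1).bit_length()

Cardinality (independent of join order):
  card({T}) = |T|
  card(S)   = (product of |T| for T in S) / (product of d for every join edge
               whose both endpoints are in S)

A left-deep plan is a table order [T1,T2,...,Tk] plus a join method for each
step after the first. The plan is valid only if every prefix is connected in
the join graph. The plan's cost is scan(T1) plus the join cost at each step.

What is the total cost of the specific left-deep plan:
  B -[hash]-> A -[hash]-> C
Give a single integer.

step 1: scan B: cost=40, card=40
step 2: join A via hash
    card(P join A) = 40*120/(4) = 1200
    cost = 40 + 2*120*7 + 40 = 1760
step 3: join C via hash
    card(P join C) = 1200*20/(6*8) = 500
    cost = 1760 + 2*20*5 + 1200 = 3160

3160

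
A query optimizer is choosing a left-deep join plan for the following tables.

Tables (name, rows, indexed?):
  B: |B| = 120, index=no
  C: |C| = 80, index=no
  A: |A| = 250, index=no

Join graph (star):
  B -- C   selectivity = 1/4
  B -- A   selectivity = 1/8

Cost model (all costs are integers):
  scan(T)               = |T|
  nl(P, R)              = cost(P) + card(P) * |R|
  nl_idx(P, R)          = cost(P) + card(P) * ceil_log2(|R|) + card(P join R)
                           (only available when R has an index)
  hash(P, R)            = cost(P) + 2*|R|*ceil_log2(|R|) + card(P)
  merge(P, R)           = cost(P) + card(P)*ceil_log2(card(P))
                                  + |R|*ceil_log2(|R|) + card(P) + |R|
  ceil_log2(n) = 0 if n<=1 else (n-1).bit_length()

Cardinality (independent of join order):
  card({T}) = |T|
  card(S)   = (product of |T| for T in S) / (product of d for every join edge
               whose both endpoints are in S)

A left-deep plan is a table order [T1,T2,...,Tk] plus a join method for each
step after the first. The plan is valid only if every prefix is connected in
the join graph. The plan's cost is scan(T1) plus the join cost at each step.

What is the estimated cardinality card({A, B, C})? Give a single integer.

75000

Tables in S: A(250), B(120), C(80)
Edges inside S: B-C(d=4), B-A(d=8)
numerator = 250 * 120 * 80 = 2400000
denominator = 4 * 8 = 32
card(S) = 2400000 / 32 = 75000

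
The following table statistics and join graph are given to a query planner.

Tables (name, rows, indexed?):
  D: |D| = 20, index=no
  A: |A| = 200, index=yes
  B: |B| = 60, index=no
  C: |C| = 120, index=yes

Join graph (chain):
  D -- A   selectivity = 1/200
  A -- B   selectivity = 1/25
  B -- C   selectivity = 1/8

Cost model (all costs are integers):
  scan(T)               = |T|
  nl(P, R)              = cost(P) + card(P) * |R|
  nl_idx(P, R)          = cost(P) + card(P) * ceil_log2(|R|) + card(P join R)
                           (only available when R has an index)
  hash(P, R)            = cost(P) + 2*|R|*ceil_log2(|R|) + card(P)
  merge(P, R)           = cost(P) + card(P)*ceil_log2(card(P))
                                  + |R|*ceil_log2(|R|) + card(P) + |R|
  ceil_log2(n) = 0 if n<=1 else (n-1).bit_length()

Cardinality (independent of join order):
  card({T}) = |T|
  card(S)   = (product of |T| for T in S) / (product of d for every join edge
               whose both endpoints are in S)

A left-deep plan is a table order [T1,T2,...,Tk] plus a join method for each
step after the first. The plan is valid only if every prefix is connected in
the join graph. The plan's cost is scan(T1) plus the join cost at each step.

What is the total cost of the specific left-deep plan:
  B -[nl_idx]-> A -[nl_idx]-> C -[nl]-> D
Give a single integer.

step 1: scan B: cost=60, card=60
step 2: join A via nl_idx
    card(P join A) = 60*200/(25) = 480
    cost = 60 + 60*8 + 480 = 1020
step 3: join C via nl_idx
    card(P join C) = 480*120/(8) = 7200
    cost = 1020 + 480*7 + 7200 = 11580
step 4: join D via nl
    card(P join D) = 7200*20/(200) = 720
    cost = 11580 + 7200*20 = 155580

155580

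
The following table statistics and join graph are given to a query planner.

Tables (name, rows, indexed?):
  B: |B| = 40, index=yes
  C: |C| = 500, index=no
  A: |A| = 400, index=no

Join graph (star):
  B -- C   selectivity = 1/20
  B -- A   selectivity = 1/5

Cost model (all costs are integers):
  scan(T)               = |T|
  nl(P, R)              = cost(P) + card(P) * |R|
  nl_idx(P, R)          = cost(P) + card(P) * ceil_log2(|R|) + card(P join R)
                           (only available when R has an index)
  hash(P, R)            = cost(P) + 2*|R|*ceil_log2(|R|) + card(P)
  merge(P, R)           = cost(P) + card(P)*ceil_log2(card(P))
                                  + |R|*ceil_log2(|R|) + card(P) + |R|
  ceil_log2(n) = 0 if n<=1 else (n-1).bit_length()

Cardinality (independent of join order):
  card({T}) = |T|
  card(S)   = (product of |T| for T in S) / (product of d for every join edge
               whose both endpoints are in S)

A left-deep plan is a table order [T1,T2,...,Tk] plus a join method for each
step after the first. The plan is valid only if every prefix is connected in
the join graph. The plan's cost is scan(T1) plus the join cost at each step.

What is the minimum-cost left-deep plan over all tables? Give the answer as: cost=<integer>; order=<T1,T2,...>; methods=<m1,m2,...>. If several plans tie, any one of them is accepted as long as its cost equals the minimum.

Selinger DP (subsets sized 1..n):
  {B}: scan cost=40, card=40
  {C}: scan cost=500, card=500
  {A}: scan cost=400, card=400
  {BC}: card=1000; try (B,hash)→1480, (B,nl_idx)→4500, (C,merge)→5320, (B,merge)→5780, (C,hash)→9080, (C,nl)→20040 …(+1); best=1480 via (B,hash)
  {AB}: card=3200; try (B,hash)→1280, (A,merge)→4320, (B,merge)→4680, (B,nl_idx)→6000, (A,hash)→7280, (A,nl)→16040 …(+1); best=1280 via (B,hash)
  {ABC}: card=80000; try (A,hash)→9680, (C,hash)→13480, (A,merge)→16480, (C,merge)→47880, (A,nl)→401480, (C,nl)→1601280; best=9680 via (A,hash)

cost=9680; order=C,B,A; methods=hash,hash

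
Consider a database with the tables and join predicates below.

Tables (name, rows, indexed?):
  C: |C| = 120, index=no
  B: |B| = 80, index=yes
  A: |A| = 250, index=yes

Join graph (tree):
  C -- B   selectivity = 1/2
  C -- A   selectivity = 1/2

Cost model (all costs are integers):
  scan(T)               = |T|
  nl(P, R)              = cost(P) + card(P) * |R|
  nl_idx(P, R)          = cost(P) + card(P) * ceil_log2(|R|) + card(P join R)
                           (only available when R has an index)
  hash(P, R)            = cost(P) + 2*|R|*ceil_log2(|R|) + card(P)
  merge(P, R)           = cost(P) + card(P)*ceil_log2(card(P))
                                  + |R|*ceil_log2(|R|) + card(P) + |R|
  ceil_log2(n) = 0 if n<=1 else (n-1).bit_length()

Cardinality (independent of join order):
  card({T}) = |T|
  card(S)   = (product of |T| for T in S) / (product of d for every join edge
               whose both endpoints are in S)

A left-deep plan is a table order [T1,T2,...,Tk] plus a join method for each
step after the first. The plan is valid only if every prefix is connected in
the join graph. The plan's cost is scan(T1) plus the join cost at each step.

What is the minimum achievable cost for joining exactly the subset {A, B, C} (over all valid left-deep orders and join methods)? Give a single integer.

10160

Selinger DP over subsets of {A,B,C}:
  {C}: scan cost=120, card=120
  {B}: scan cost=80, card=80
  {A}: scan cost=250, card=250
  {BC}: card=4800; try (B,hash)→1360, (C,merge)→1680, (B,merge)→1720, (C,hash)→1840, (B,nl_idx)→5760, (C,nl)→9680 …(+1); best=1360 via (B,hash)
  {AC}: card=15000; try (C,hash)→2180, (A,merge)→3330, (C,merge)→3460, (A,hash)→4240, (A,nl_idx)→16080, (A,nl)→30120 …(+1); best=2180 via (C,hash)
  {ABC}: card=600000; try (A,hash)→10160, (B,hash)→18300, (A,merge)→70810, (B,merge)→227820, (A,nl_idx)→639760, (B,nl_idx)→707180 …(+2); best=10160 via (A,hash)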